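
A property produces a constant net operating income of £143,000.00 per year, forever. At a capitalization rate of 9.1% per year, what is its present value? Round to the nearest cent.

Level perpetuity: PV = C / r = £143,000.00 / 0.091 = £1,571,428.57

£1571428.57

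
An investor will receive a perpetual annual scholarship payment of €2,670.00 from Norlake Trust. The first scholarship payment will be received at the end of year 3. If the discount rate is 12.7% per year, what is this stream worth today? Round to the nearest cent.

€16552.35

Value at end of year 2: C / r = €2,670.00 / 0.127 = €21,023.6220
Discount to today: PV = €21,023.6220 / (1 + 0.127)^2 = €21,023.6220 / 1.270129 = €16,552.35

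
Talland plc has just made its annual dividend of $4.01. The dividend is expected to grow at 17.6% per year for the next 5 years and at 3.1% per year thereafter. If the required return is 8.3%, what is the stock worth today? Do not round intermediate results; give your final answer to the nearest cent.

D_1 = 4.71576
D_2 = 5.54573
D_3 = 6.52178
D_4 = 7.66962
D_5 = 9.01947
Terminal value at year 5: TV = D_5×(1+g_2)/(r−g_2) = 9.29907/0.052 = 178.82832
P_0 = D_1/(1+r)^1 + D_2/(1+r)^2 + D_3/(1+r)^3 + D_4/(1+r)^4 + D_5/(1+r)^5 + TV/(1+r)^5
    = 4.35435 + 4.72827 + 5.13430 + 5.57519 + 6.05395 + 120.03116 = 145.87722

$145.88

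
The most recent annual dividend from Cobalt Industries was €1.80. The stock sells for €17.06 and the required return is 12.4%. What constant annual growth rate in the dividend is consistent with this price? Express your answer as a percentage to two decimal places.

P = D₀(1+g)/(r−g) ⇒ P(r−g) = D₀(1+g) ⇒ g(P+D₀) = P·r − D₀
g = (P·r − D₀)/(P + D₀) = (€17.06×0.124 − €1.80) / (€17.06 + €1.80) = 0.016725

1.67%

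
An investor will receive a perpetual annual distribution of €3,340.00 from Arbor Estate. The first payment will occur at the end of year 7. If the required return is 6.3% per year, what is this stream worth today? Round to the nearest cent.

€36745.68

Value at end of year 6: C / r = €3,340.00 / 0.063 = €53,015.8730
Discount to today: PV = €53,015.8730 / (1 + 0.063)^6 = €53,015.8730 / 1.442778 = €36,745.68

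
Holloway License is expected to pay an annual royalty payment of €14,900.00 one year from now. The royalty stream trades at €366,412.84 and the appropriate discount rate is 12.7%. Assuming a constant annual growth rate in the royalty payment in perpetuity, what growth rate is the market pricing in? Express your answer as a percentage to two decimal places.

8.63%

P = D₁/(r−g) ⇒ g = r − D₁/P = 0.127 − €14,900.00/€366,412.84 = 0.086335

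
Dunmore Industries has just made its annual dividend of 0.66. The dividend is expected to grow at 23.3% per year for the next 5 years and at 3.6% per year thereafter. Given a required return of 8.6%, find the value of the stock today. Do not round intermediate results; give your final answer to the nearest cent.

30.71

D_1 = 0.81378
D_2 = 1.00339
D_3 = 1.23718
D_4 = 1.52544
D_5 = 1.88087
Terminal value at year 5: TV = D_5×(1+g_2)/(r−g_2) = 1.94858/0.05 = 38.97167
P_0 = D_1/(1+r)^1 + D_2/(1+r)^2 + D_3/(1+r)^3 + D_4/(1+r)^4 + D_5/(1+r)^5 + TV/(1+r)^5
    = 0.74934 + 0.85077 + 0.96593 + 1.09667 + 1.24512 + 25.79883 = 30.70664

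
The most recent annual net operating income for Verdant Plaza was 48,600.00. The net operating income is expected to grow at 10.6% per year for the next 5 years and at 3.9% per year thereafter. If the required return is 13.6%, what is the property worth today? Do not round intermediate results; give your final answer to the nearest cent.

679782.46

D_1 = 53751.60000
D_2 = 59449.26960
D_3 = 65750.89218
D_4 = 72720.48675
D_5 = 80428.85834
Terminal value at year 5: TV = D_5×(1+g_2)/(r−g_2) = 83565.58382/0.097 = 861500.86412
P_0 = D_1/(1+r)^1 + D_2/(1+r)^2 + D_3/(1+r)^3 + D_4/(1+r)^4 + D_5/(1+r)^5 + TV/(1+r)^5
    = 47316.54930 + 46066.99254 + 44850.43463 + 43666.00414 + 42512.85262 + 455369.62760 = 679782.46083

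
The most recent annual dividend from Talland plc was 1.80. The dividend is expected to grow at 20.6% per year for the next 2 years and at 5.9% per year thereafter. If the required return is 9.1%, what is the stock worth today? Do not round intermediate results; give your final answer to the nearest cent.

D_1 = 2.17080
D_2 = 2.61798
Terminal value at year 2: TV = D_2×(1+g_2)/(r−g_2) = 2.77245/0.032 = 86.63893
P_0 = D_1/(1+r)^1 + D_2/(1+r)^2 + TV/(1+r)^2
    = 1.98973 + 2.19947 + 72.78864 = 76.97784

76.98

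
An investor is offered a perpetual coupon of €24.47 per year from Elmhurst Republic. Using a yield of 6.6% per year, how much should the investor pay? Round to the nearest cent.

Level perpetuity: PV = C / r = €24.47 / 0.066 = €370.76

€370.76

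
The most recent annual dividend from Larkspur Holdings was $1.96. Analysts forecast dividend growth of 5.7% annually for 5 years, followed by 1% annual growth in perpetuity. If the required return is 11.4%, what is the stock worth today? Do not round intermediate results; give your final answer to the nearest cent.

D_1 = 2.07172
D_2 = 2.18981
D_3 = 2.31463
D_4 = 2.44656
D_5 = 2.58601
Terminal value at year 5: TV = D_5×(1+g_2)/(r−g_2) = 2.61187/0.104 = 25.11418
P_0 = D_1/(1+r)^1 + D_2/(1+r)^2 + D_3/(1+r)^3 + D_4/(1+r)^4 + D_5/(1+r)^5 + TV/(1+r)^5
    = 1.85971 + 1.76456 + 1.67427 + 1.58860 + 1.50732 + 14.63838 = 23.03284

$23.03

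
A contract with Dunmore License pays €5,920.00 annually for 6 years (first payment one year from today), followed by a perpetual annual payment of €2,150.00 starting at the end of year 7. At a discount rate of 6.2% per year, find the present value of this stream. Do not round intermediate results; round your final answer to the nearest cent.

€53099.81

PV of 6-year annuity: €5,920.00 × [1 − (1+0.062)^−6] / 0.062 = 28928.52938
Perpetuity value at year 6: €2,150.00 / 0.062 = 34677.41935
PV of perpetuity: 34677.41935 / (1+0.062)^6 = 24171.28115
Total PV = 28928.52938 + 24171.28115 = 53099.81053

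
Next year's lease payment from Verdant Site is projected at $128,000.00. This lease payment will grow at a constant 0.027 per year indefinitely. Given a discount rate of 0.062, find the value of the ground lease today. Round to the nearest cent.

Growing perpetuity: P = D₁ / (r − g) = $128,000.0000 / (0.062 − 0.027) = $3,657,142.86

$3657142.86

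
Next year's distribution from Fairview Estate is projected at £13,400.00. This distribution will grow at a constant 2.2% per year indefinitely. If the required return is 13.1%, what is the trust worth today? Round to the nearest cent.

£122935.78

Growing perpetuity: P = D₁ / (r − g) = £13,400.0000 / (0.131 − 0.022) = £122,935.78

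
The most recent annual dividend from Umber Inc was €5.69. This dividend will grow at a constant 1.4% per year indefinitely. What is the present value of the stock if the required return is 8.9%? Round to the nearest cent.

€76.93

D₁ = D₀ × (1 + g) = €5.69 × 1.014 = €5.7697
Growing perpetuity: P = D₁ / (r − g) = €5.7697 / (0.089 − 0.014) = €76.93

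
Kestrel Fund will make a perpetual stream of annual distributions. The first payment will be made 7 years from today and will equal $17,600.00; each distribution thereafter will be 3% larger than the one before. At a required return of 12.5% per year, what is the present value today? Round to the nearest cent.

Value at end of year 6: C₁ / (r − g) = $17,600.00 / (0.125 − 0.03) = $185,263.1579
Discount to today: PV = $185,263.1579 / (1 + 0.125)^6 = $185,263.1579 / 2.027287 = $91,384.79

$91384.79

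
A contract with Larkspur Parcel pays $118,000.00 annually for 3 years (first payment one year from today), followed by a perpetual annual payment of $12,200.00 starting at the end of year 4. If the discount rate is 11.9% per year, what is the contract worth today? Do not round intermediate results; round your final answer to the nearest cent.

PV of 3-year annuity: $118,000.00 × [1 − (1+0.119)^−3] / 0.119 = 283903.82371
Perpetuity value at year 3: $12,200.00 / 0.119 = 102521.00840
PV of perpetuity: 102521.00840 / (1+0.119)^3 = 73168.24019
Total PV = 283903.82371 + 73168.24019 = 357072.06390

$357072.06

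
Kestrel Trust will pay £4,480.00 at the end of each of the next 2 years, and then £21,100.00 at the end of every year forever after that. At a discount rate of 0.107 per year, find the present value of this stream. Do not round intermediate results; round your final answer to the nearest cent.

PV of 2-year annuity: £4,480.00 × [1 − (1+0.107)^−2] / 0.107 = 7702.77670
Perpetuity value at year 2: £21,100.00 / 0.107 = 197196.26168
PV of perpetuity: 197196.26168 / (1+0.107)^2 = 160917.55894
Total PV = 7702.77670 + 160917.55894 = 168620.33563

£168620.34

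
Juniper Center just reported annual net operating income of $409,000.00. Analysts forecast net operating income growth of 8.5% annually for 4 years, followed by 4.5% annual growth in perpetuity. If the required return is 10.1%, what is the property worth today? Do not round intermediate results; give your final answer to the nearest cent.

$8775576.51

D_1 = 443765.00000
D_2 = 481485.02500
D_3 = 522411.25212
D_4 = 566816.20856
Terminal value at year 4: TV = D_4×(1+g_2)/(r−g_2) = 592322.93794/0.056 = 10577195.32037
P_0 = D_1/(1+r)^1 + D_2/(1+r)^2 + D_3/(1+r)^3 + D_4/(1+r)^4 + TV/(1+r)^4
    = 403056.31244 + 397199.00000 + 391426.80745 + 385738.49780 + 7198155.89651 = 8775576.51421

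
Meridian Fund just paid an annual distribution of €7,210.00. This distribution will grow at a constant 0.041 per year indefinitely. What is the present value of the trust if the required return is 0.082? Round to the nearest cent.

€183063.66

D₁ = D₀ × (1 + g) = €7,210.00 × 1.041 = €7,505.6100
Growing perpetuity: P = D₁ / (r − g) = €7,505.6100 / (0.082 − 0.041) = €183,063.66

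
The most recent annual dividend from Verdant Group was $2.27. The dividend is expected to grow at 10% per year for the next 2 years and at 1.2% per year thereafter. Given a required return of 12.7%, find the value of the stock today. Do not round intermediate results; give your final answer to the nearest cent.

D_1 = 2.49700
D_2 = 2.74670
Terminal value at year 2: TV = D_2×(1+g_2)/(r−g_2) = 2.77966/0.115 = 24.17096
P_0 = D_1/(1+r)^1 + D_2/(1+r)^2 + TV/(1+r)^2
    = 2.21562 + 2.16254 + 19.03032 = 23.40847

$23.41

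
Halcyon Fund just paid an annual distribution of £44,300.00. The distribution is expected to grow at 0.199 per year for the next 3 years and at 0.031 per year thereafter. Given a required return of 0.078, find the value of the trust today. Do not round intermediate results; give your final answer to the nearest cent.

D_1 = 53115.70000
D_2 = 63685.72430
D_3 = 76359.18344
Terminal value at year 3: TV = D_3×(1+g_2)/(r−g_2) = 78726.31812/0.047 = 1675028.04515
P_0 = D_1/(1+r)^1 + D_2/(1+r)^2 + D_3/(1+r)^3 + TV/(1+r)^3
    = 49272.44898 + 54803.02999 + 60954.39050 + 1337105.88514 = 1502135.75461

£1502135.75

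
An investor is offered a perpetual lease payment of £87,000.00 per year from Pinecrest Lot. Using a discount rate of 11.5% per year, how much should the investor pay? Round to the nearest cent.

£756521.74

Level perpetuity: PV = C / r = £87,000.00 / 0.115 = £756,521.74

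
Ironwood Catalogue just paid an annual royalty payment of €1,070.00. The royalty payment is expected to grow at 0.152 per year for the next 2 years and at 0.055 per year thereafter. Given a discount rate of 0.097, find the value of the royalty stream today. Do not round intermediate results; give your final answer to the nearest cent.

D_1 = 1232.64000
D_2 = 1420.00128
Terminal value at year 2: TV = D_2×(1+g_2)/(r−g_2) = 1498.10135/0.042 = 35669.07977
P_0 = D_1/(1+r)^1 + D_2/(1+r)^2 + TV/(1+r)^2
    = 1123.64631 + 1179.98227 + 29640.03076 = 31943.65933

€31943.66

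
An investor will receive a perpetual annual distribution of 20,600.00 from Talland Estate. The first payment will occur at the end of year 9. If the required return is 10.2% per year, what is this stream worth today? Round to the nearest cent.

92856.92

Value at end of year 8: C / r = 20,600.00 / 0.102 = 201,960.7843
Discount to today: PV = 201,960.7843 / (1 + 0.102)^8 = 201,960.7843 / 2.174967 = 92,856.92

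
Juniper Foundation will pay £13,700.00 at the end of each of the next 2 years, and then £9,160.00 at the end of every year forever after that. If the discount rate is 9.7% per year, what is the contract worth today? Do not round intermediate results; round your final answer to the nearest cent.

PV of 2-year annuity: £13,700.00 × [1 − (1+0.097)^−2] / 0.097 = 23872.93098
Perpetuity value at year 2: £9,160.00 / 0.097 = 94432.98969
PV of perpetuity: 94432.98969 / (1+0.097)^2 = 78471.23438
Total PV = 23872.93098 + 78471.23438 = 102344.16536

£102344.17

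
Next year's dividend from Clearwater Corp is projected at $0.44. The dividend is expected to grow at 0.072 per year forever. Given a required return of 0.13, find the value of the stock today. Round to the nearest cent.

Growing perpetuity: P = D₁ / (r − g) = $0.4400 / (0.13 − 0.072) = $7.59

$7.59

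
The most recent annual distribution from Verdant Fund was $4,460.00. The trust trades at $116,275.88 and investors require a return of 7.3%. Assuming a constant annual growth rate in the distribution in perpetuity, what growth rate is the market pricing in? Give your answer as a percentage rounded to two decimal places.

3.34%

P = D₀(1+g)/(r−g) ⇒ P(r−g) = D₀(1+g) ⇒ g(P+D₀) = P·r − D₀
g = (P·r − D₀)/(P + D₀) = ($116,275.88×0.073 − $4,460.00) / ($116,275.88 + $4,460.00) = 0.033363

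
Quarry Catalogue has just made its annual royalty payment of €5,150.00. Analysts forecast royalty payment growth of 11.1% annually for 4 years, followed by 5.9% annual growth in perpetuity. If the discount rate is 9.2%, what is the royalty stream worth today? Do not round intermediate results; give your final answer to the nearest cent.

D_1 = 5721.65000
D_2 = 6356.75315
D_3 = 7062.35275
D_4 = 7846.27390
Terminal value at year 4: TV = D_4×(1+g_2)/(r−g_2) = 8309.20407/0.033 = 251794.06258
P_0 = D_1/(1+r)^1 + D_2/(1+r)^2 + D_3/(1+r)^3 + D_4/(1+r)^4 + TV/(1+r)^4
    = 5239.60623 + 5330.77154 + 5423.52306 + 5517.88838 + 177074.05451 = 198585.84372

€198585.84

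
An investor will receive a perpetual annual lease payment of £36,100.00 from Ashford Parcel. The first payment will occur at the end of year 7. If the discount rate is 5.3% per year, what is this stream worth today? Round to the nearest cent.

£499644.49

Value at end of year 6: C / r = £36,100.00 / 0.053 = £681,132.0755
Discount to today: PV = £681,132.0755 / (1 + 0.053)^6 = £681,132.0755 / 1.363233 = £499,644.49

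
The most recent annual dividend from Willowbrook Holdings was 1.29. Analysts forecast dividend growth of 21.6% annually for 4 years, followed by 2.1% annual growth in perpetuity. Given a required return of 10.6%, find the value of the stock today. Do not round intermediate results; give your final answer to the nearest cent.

29.22

D_1 = 1.56864
D_2 = 1.90747
D_3 = 2.31948
D_4 = 2.82049
Terminal value at year 4: TV = D_4×(1+g_2)/(r−g_2) = 2.87972/0.085 = 33.87902
P_0 = D_1/(1+r)^1 + D_2/(1+r)^2 + D_3/(1+r)^3 + D_4/(1+r)^4 + TV/(1+r)^4
    = 1.41830 + 1.55936 + 1.71445 + 1.88497 + 22.64177 = 29.21884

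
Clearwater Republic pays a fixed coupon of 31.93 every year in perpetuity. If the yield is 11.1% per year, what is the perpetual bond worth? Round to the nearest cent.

287.66

Level perpetuity: PV = C / r = 31.93 / 0.111 = 287.66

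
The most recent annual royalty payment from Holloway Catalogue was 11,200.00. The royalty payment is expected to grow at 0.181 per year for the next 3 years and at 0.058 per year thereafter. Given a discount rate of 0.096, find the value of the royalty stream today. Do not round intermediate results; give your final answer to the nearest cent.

D_1 = 13227.20000
D_2 = 15621.32320
D_3 = 18448.78270
Terminal value at year 3: TV = D_3×(1+g_2)/(r−g_2) = 19518.81210/0.038 = 513652.94989
P_0 = D_1/(1+r)^1 + D_2/(1+r)^2 + D_3/(1+r)^3 + TV/(1+r)^3
    = 12068.61314 + 13004.59135 + 14013.15911 + 390155.85093 = 429242.21452

429242.21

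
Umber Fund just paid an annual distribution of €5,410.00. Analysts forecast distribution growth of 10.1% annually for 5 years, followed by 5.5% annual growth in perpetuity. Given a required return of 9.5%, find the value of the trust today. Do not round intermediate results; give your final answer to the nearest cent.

D_1 = 5956.41000
D_2 = 6558.00741
D_3 = 7220.36616
D_4 = 7949.62314
D_5 = 8752.53508
Terminal value at year 5: TV = D_5×(1+g_2)/(r−g_2) = 9233.92451/0.04 = 230848.11267
P_0 = D_1/(1+r)^1 + D_2/(1+r)^2 + D_3/(1+r)^3 + D_4/(1+r)^4 + D_5/(1+r)^5 + TV/(1+r)^5
    = 5439.64384 + 5469.45010 + 5499.41969 + 5529.55350 + 5559.85242 + 146641.10765 = 174139.02720

€174139.03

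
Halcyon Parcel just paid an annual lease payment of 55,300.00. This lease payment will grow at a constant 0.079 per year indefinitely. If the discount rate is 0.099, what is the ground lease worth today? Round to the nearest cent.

2983435.00

D₁ = D₀ × (1 + g) = 55,300.00 × 1.079 = 59,668.7000
Growing perpetuity: P = D₁ / (r − g) = 59,668.7000 / (0.099 − 0.079) = 2,983,435.00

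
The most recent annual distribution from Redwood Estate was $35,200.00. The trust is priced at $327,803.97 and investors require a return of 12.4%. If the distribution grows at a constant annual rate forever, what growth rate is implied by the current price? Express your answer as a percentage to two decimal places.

1.50%

P = D₀(1+g)/(r−g) ⇒ P(r−g) = D₀(1+g) ⇒ g(P+D₀) = P·r − D₀
g = (P·r − D₀)/(P + D₀) = ($327,803.97×0.124 − $35,200.00) / ($327,803.97 + $35,200.00) = 0.015007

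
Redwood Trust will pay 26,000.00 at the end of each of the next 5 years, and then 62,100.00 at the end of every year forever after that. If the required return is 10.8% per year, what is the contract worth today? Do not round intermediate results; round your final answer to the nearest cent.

PV of 5-year annuity: 26,000.00 × [1 − (1+0.108)^−5] / 0.108 = 96578.74348
Perpetuity value at year 5: 62,100.00 / 0.108 = 575000.00000
PV of perpetuity: 575000.00000 / (1+0.108)^5 = 344325.38577
Total PV = 96578.74348 + 344325.38577 = 440904.12925

440904.13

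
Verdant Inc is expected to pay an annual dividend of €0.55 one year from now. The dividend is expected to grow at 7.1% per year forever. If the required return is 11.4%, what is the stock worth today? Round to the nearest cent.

Growing perpetuity: P = D₁ / (r − g) = €0.5500 / (0.114 − 0.071) = €12.79

€12.79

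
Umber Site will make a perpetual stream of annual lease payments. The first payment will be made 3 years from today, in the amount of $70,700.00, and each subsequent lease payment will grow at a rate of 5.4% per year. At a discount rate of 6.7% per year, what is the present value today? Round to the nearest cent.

$4776911.80

Value at end of year 2: C₁ / (r − g) = $70,700.00 / (0.067 − 0.054) = $5,438,461.5385
Discount to today: PV = $5,438,461.5385 / (1 + 0.067)^2 = $5,438,461.5385 / 1.138489 = $4,776,911.80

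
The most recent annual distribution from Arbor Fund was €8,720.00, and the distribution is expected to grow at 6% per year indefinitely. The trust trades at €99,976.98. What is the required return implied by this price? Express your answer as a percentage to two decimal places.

D₁ = €8,720.00 × 1.06 = €9,243.2000
P = D₁/(r − g) ⇒ r = D₁/P + g = €9,243.2000/€99,976.98 + 0.06 = 0.092453 + 0.06 = 0.152453

15.25%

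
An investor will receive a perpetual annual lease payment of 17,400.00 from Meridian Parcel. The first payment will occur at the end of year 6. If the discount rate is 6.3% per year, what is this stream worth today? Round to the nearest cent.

Value at end of year 5: C / r = 17,400.00 / 0.063 = 276,190.4762
Discount to today: PV = 276,190.4762 / (1 + 0.063)^5 = 276,190.4762 / 1.357270 = 203,489.67

203489.67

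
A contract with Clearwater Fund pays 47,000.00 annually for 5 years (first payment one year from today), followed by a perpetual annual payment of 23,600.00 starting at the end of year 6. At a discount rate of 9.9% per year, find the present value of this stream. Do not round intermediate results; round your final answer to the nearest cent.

327315.32

PV of 5-year annuity: 47,000.00 × [1 − (1+0.099)^−5] / 0.099 = 178623.06967
Perpetuity value at year 5: 23,600.00 / 0.099 = 238383.83838
PV of perpetuity: 238383.83838 / (1+0.099)^5 = 148692.25446
Total PV = 178623.06967 + 148692.25446 = 327315.32413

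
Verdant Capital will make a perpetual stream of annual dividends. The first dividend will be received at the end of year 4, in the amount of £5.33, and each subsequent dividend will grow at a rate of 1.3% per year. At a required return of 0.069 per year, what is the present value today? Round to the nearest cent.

£77.91

Value at end of year 3: C₁ / (r − g) = £5.33 / (0.069 − 0.013) = £95.1786
Discount to today: PV = £95.1786 / (1 + 0.069)^3 = £95.1786 / 1.221612 = £77.91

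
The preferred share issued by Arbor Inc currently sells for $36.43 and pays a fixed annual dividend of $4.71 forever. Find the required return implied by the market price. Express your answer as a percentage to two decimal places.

12.93%

P = C/r ⇒ r = C/P = $4.71/$36.43 = 0.129289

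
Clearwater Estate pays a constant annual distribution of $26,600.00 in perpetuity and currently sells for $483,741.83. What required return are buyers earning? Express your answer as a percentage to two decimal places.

P = C/r ⇒ r = C/P = $26,600.00/$483,741.83 = 0.054988

5.50%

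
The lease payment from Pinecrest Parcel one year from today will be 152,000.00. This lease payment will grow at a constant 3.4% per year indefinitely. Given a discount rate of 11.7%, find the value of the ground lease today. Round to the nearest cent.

1831325.30

Growing perpetuity: P = D₁ / (r − g) = 152,000.0000 / (0.117 − 0.034) = 1,831,325.30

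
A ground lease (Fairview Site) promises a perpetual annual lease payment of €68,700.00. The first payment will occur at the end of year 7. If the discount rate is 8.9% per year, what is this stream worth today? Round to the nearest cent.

Value at end of year 6: C / r = €68,700.00 / 0.089 = €771,910.1124
Discount to today: PV = €771,910.1124 / (1 + 0.089)^6 = €771,910.1124 / 1.667890 = €462,806.50

€462806.50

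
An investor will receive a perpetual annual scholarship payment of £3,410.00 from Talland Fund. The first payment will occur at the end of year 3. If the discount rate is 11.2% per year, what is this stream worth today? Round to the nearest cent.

Value at end of year 2: C / r = £3,410.00 / 0.112 = £30,446.4286
Discount to today: PV = £30,446.4286 / (1 + 0.112)^2 = £30,446.4286 / 1.236544 = £24,622.20

£24622.20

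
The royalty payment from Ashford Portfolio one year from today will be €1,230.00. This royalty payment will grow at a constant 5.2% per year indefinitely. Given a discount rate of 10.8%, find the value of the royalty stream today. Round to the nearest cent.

€21964.29

Growing perpetuity: P = D₁ / (r − g) = €1,230.0000 / (0.108 − 0.052) = €21,964.29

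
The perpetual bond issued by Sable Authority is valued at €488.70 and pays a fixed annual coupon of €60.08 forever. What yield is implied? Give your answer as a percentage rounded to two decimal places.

12.29%

P = C/r ⇒ r = C/P = €60.08/€488.70 = 0.122938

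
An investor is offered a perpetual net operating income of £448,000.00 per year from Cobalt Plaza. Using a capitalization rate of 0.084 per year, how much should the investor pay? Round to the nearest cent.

Level perpetuity: PV = C / r = £448,000.00 / 0.084 = £5,333,333.33

£5333333.33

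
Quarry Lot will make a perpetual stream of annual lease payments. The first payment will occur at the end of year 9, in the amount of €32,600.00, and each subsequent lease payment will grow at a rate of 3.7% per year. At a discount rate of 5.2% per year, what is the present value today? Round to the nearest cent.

€1448773.26

Value at end of year 8: C₁ / (r − g) = €32,600.00 / (0.052 − 0.037) = €2,173,333.3333
Discount to today: PV = €2,173,333.3333 / (1 + 0.052)^8 = €2,173,333.3333 / 1.500120 = €1,448,773.26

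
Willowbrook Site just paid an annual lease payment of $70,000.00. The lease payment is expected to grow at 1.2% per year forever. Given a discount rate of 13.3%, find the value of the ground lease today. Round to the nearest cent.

D₁ = D₀ × (1 + g) = $70,000.00 × 1.012 = $70,840.0000
Growing perpetuity: P = D₁ / (r − g) = $70,840.0000 / (0.133 − 0.012) = $585,454.55

$585454.55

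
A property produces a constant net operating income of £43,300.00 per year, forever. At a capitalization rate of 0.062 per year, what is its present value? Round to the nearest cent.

Level perpetuity: PV = C / r = £43,300.00 / 0.062 = £698,387.10

£698387.10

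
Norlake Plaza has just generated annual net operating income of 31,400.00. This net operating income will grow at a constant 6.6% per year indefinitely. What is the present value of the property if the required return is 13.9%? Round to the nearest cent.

458526.03

D₁ = D₀ × (1 + g) = 31,400.00 × 1.066 = 33,472.4000
Growing perpetuity: P = D₁ / (r − g) = 33,472.4000 / (0.139 − 0.066) = 458,526.03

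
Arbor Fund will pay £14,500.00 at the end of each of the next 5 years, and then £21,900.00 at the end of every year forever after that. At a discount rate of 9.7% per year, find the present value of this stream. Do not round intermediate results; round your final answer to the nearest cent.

PV of 5-year annuity: £14,500.00 × [1 − (1+0.097)^−5] / 0.097 = 55390.27630
Perpetuity value at year 5: £21,900.00 / 0.097 = 225773.19588
PV of perpetuity: 225773.19588 / (1+0.097)^5 = 142114.77856
Total PV = 55390.27630 + 142114.77856 = 197505.05487

£197505.05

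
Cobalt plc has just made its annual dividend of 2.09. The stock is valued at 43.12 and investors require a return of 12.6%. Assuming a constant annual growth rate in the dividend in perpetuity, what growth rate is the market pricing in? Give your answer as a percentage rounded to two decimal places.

7.39%

P = D₀(1+g)/(r−g) ⇒ P(r−g) = D₀(1+g) ⇒ g(P+D₀) = P·r − D₀
g = (P·r − D₀)/(P + D₀) = (43.12×0.126 − 2.09) / (43.12 + 2.09) = 0.073946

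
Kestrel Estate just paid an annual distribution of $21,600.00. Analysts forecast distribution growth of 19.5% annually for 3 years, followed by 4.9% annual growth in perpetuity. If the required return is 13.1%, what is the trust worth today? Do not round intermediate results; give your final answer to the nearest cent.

D_1 = 25812.00000
D_2 = 30845.34000
D_3 = 36860.18130
Terminal value at year 3: TV = D_3×(1+g_2)/(r−g_2) = 38666.33018/0.082 = 471540.61200
P_0 = D_1/(1+r)^1 + D_2/(1+r)^2 + D_3/(1+r)^3 + TV/(1+r)^3
    = 22822.28117 + 24113.72767 + 25478.25337 + 325935.21694 = 398349.47915

$398349.48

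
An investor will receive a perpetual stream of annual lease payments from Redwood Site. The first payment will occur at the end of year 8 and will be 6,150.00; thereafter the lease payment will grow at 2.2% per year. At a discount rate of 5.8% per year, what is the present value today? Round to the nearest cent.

115125.87

Value at end of year 7: C₁ / (r − g) = 6,150.00 / (0.058 − 0.022) = 170,833.3333
Discount to today: PV = 170,833.3333 / (1 + 0.058)^7 = 170,833.3333 / 1.483883 = 115,125.87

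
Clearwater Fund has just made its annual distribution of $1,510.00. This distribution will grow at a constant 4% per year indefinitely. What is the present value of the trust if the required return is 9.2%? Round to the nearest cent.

$30200.00

D₁ = D₀ × (1 + g) = $1,510.00 × 1.04 = $1,570.4000
Growing perpetuity: P = D₁ / (r − g) = $1,570.4000 / (0.092 − 0.04) = $30,200.00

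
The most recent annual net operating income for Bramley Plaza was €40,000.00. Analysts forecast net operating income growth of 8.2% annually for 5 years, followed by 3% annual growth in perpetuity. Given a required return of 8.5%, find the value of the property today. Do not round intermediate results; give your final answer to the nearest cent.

D_1 = 43280.00000
D_2 = 46828.96000
D_3 = 50668.93472
D_4 = 54823.78737
D_5 = 59319.33793
Terminal value at year 5: TV = D_5×(1+g_2)/(r−g_2) = 61098.91807/0.055 = 1110889.41944
P_0 = D_1/(1+r)^1 + D_2/(1+r)^2 + D_3/(1+r)^3 + D_4/(1+r)^4 + D_5/(1+r)^5 + TV/(1+r)^5
    = 39889.40092 + 39779.10765 + 39669.11933 + 39559.43513 + 39450.05420 + 738791.92418 = 937139.04141

€937139.04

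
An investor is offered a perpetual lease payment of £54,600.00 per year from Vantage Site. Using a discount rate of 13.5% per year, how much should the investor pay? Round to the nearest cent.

Level perpetuity: PV = C / r = £54,600.00 / 0.135 = £404,444.44

£404444.44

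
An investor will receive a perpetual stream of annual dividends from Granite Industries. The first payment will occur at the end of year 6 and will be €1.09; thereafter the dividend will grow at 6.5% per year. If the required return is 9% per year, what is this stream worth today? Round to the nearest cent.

Value at end of year 5: C₁ / (r − g) = €1.09 / (0.09 − 0.065) = €43.6000
Discount to today: PV = €43.6000 / (1 + 0.09)^5 = €43.6000 / 1.538624 = €28.34

€28.34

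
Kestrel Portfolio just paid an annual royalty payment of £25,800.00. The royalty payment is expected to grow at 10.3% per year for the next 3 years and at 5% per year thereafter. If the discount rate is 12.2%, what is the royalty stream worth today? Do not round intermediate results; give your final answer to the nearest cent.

D_1 = 28457.40000
D_2 = 31388.51220
D_3 = 34621.52896
Terminal value at year 3: TV = D_3×(1+g_2)/(r−g_2) = 36352.60540/0.072 = 504897.29728
P_0 = D_1/(1+r)^1 + D_2/(1+r)^2 + D_3/(1+r)^3 + TV/(1+r)^3
    = 25363.10160 + 24933.60167 + 24511.37490 + 357457.55063 = 432265.62880

£432265.63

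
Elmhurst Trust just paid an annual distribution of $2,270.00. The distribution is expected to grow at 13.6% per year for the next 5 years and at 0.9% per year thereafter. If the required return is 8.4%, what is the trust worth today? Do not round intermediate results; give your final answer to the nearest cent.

D_1 = 2578.72000
D_2 = 2929.42592
D_3 = 3327.82785
D_4 = 3780.41243
D_5 = 4294.54852
Terminal value at year 5: TV = D_5×(1+g_2)/(r−g_2) = 4333.19946/0.075 = 57775.99279
P_0 = D_1/(1+r)^1 + D_2/(1+r)^2 + D_3/(1+r)^3 + D_4/(1+r)^4 + D_5/(1+r)^5 + TV/(1+r)^5
    = 2378.89299 + 2493.00963 + 2612.60049 + 2737.92819 + 2869.26792 + 38601.21778 = 51692.91701

$51692.92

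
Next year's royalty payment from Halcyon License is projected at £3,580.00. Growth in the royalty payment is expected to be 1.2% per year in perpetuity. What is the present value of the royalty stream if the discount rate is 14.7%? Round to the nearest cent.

£26518.52

Growing perpetuity: P = D₁ / (r − g) = £3,580.0000 / (0.147 − 0.012) = £26,518.52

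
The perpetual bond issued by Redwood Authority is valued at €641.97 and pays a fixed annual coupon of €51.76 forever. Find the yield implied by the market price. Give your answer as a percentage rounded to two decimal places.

8.06%

P = C/r ⇒ r = C/P = €51.76/€641.97 = 0.080627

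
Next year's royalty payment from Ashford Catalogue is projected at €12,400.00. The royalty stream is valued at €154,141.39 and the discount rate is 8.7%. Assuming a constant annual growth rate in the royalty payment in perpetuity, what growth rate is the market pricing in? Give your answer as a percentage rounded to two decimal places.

P = D₁/(r−g) ⇒ g = r − D₁/P = 0.087 − €12,400.00/€154,141.39 = 0.006554

0.66%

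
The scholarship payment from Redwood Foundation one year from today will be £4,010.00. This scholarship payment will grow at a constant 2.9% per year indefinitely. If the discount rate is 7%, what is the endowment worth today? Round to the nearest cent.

Growing perpetuity: P = D₁ / (r − g) = £4,010.0000 / (0.07 − 0.029) = £97,804.88

£97804.88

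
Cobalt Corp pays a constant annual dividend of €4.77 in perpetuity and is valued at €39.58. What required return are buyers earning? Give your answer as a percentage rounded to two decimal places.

12.05%

P = C/r ⇒ r = C/P = €4.77/€39.58 = 0.120515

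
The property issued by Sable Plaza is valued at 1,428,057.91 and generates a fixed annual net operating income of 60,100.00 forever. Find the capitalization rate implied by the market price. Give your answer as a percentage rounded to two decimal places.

P = C/r ⇒ r = C/P = 60,100.00/1,428,057.91 = 0.042085

4.21%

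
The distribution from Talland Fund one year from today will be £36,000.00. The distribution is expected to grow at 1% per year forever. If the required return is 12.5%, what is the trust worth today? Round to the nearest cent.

Growing perpetuity: P = D₁ / (r − g) = £36,000.0000 / (0.125 − 0.01) = £313,043.48

£313043.48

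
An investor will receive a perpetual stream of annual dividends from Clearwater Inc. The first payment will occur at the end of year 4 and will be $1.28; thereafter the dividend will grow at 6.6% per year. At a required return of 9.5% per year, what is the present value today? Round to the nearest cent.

Value at end of year 3: C₁ / (r − g) = $1.28 / (0.095 − 0.066) = $44.1379
Discount to today: PV = $44.1379 / (1 + 0.095)^3 = $44.1379 / 1.312932 = $33.62

$33.62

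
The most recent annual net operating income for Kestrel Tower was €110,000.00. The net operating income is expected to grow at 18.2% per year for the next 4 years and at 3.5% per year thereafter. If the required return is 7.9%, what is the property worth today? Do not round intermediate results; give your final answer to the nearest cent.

D_1 = 130020.00000
D_2 = 153683.64000
D_3 = 181654.06248
D_4 = 214715.10185
Terminal value at year 4: TV = D_4×(1+g_2)/(r−g_2) = 222230.13042/0.044 = 5050684.78219
P_0 = D_1/(1+r)^1 + D_2/(1+r)^2 + D_3/(1+r)^3 + D_4/(1+r)^4 + TV/(1+r)^4
    = 120500.46339 + 132003.28798 + 144604.15792 + 158407.89125 + 3726185.62367 = 4281701.42421

€4281701.42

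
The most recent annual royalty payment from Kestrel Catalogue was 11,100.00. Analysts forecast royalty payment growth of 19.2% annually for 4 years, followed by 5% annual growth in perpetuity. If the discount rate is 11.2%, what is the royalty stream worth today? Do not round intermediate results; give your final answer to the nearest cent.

301183.76

D_1 = 13231.20000
D_2 = 15771.59040
D_3 = 18799.73576
D_4 = 22409.28502
Terminal value at year 4: TV = D_4×(1+g_2)/(r−g_2) = 23529.74927/0.062 = 379512.08505
P_0 = D_1/(1+r)^1 + D_2/(1+r)^2 + D_3/(1+r)^3 + D_4/(1+r)^4 + TV/(1+r)^4
    = 11898.56115 + 12754.57274 + 13672.16791 + 14655.77711 + 248202.67683 = 301183.75574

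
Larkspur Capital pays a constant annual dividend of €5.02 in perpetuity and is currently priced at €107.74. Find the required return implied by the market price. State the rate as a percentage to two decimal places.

4.66%

P = C/r ⇒ r = C/P = €5.02/€107.74 = 0.046594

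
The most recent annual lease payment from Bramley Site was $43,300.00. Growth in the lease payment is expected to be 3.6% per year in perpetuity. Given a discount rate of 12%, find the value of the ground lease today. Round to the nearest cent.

D₁ = D₀ × (1 + g) = $43,300.00 × 1.036 = $44,858.8000
Growing perpetuity: P = D₁ / (r − g) = $44,858.8000 / (0.12 − 0.036) = $534,033.33

$534033.33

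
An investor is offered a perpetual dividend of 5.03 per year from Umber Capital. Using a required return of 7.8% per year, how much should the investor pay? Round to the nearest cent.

Level perpetuity: PV = C / r = 5.03 / 0.078 = 64.49

64.49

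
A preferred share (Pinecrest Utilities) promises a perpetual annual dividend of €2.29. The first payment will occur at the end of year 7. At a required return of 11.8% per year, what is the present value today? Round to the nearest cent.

€9.94

Value at end of year 6: C / r = €2.29 / 0.118 = €19.4068
Discount to today: PV = €19.4068 / (1 + 0.118)^6 = €19.4068 / 1.952769 = €9.94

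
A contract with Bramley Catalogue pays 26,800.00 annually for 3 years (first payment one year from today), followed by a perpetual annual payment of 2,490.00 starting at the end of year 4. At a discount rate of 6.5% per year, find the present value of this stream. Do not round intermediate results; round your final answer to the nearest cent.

102692.13

PV of 3-year annuity: 26,800.00 × [1 − (1+0.065)^−3] / 0.065 = 70979.14369
Perpetuity value at year 3: 2,490.00 / 0.065 = 38307.69231
PV of perpetuity: 38307.69231 / (1+0.065)^3 = 31712.98829
Total PV = 70979.14369 + 31712.98829 = 102692.13197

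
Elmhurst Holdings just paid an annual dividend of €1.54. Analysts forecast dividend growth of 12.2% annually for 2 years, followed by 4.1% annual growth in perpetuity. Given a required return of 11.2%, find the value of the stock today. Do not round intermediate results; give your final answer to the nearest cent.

D_1 = 1.72788
D_2 = 1.93868
Terminal value at year 2: TV = D_2×(1+g_2)/(r−g_2) = 2.01817/0.071 = 28.42489
P_0 = D_1/(1+r)^1 + D_2/(1+r)^2 + TV/(1+r)^2
    = 1.55385 + 1.56782 + 22.98737 = 26.10904

€26.11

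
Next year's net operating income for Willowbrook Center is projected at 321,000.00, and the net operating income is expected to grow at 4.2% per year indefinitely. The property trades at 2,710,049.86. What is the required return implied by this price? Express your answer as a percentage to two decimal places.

16.04%

P = D₁/(r − g) ⇒ r = D₁/P + g = 321,000.0000/2,710,049.86 + 0.042 = 0.118448 + 0.042 = 0.160448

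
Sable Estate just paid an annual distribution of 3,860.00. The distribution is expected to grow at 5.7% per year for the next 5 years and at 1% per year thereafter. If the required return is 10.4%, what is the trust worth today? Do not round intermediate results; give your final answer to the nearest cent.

50337.06

D_1 = 4080.02000
D_2 = 4312.58114
D_3 = 4558.39826
D_4 = 4818.22697
D_5 = 5092.86590
Terminal value at year 5: TV = D_5×(1+g_2)/(r−g_2) = 5143.79456/0.094 = 54721.21875
P_0 = D_1/(1+r)^1 + D_2/(1+r)^2 + D_3/(1+r)^3 + D_4/(1+r)^4 + D_5/(1+r)^5 + TV/(1+r)^5
    = 3695.67029 + 3538.33650 + 3387.70080 + 3243.47803 + 3105.39518 + 33366.48010 = 50337.06089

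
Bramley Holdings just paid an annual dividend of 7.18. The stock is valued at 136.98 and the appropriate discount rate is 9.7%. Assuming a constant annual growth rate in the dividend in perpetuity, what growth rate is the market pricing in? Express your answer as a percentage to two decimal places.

P = D₀(1+g)/(r−g) ⇒ P(r−g) = D₀(1+g) ⇒ g(P+D₀) = P·r − D₀
g = (P·r − D₀)/(P + D₀) = (136.98×0.097 − 7.18) / (136.98 + 7.18) = 0.042363

4.24%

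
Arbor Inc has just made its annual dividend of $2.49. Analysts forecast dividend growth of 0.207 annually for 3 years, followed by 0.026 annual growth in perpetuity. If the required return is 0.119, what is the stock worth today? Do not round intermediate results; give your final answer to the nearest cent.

D_1 = 3.00543
D_2 = 3.62755
D_3 = 4.37846
Terminal value at year 3: TV = D_3×(1+g_2)/(r−g_2) = 4.49230/0.093 = 48.30428
P_0 = D_1/(1+r)^1 + D_2/(1+r)^2 + D_3/(1+r)^3 + TV/(1+r)^3
    = 2.68582 + 2.89703 + 3.12486 + 34.47429 = 43.18200

$43.18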